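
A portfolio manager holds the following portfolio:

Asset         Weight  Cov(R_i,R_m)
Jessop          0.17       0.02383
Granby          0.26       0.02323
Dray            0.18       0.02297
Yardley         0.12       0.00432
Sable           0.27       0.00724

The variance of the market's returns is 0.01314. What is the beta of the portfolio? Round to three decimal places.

1.271

β_Jessop = 0.02383 / 0.01314 = 1.8135
β_Granby = 0.02323 / 0.01314 = 1.7679
β_Dray = 0.02297 / 0.01314 = 1.7481
β_Yardley = 0.00432 / 0.01314 = 0.3288
β_Sable = 0.00724 / 0.01314 = 0.5510
β_P = Σ w_i β_i = 0.17×1.8135 + 0.26×1.7679 + 0.18×1.7481 + 0.12×0.3288 + 0.27×0.5510 = 1.2708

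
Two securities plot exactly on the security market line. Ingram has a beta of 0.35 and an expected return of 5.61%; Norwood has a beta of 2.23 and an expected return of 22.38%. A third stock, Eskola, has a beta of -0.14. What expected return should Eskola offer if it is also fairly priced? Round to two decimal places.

1.24%

MRP (SML slope) = (22.38% − 5.61%) / (2.23 − 0.35) = 16.77% / 1.88 = 8.9202%
R_f (intercept) = 5.61% − 0.35 × 8.9202% = 2.4879%
E(R_Eskola) = R_f + β × MRP = 2.4879% + -0.14 × 8.9202% = 1.24%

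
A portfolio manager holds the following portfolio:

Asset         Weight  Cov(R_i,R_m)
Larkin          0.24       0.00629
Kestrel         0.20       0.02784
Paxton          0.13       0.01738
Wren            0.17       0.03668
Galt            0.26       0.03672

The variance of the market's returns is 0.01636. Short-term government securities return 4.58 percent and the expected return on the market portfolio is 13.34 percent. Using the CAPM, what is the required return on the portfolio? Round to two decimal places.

18.03%

β_Larkin = 0.00629 / 0.01636 = 0.3845
β_Kestrel = 0.02784 / 0.01636 = 1.7017
β_Paxton = 0.01738 / 0.01636 = 1.0623
β_Wren = 0.03668 / 0.01636 = 2.2421
β_Galt = 0.03672 / 0.01636 = 2.2445
β_P = Σ w_i β_i = 0.24×0.3845 + 0.20×1.7017 + 0.13×1.0623 + 0.17×2.2421 + 0.26×2.2445 = 1.5354
MRP = 13.34% − 4.58% = 8.76%
E(R_P) = R_f + β_P × MRP = 4.58% + 1.5354 × 8.76% = 18.03%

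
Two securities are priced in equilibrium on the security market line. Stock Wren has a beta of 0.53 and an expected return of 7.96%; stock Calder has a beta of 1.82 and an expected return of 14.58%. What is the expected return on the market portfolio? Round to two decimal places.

10.37%

Both satisfy E(R) = R_f + β·MRP, so the slope of the SML is
MRP = (14.58% − 7.96%) / (1.82 − 0.53) = 6.62% / 1.29 = 5.1318%
R_f = E(R_Wren) − β_Wren·MRP = 7.96% − 0.53 × 5.1318% = 5.2401%
E(R_m) = R_f + MRP = 5.2401% + 5.1318% = 10.37%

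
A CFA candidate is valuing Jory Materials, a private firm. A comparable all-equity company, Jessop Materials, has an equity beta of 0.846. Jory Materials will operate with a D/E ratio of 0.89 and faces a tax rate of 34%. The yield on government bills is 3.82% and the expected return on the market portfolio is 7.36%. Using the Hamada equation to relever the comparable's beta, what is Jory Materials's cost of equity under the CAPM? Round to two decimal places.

β_L = β_U × [1 + (1 − t)(D/E)] = 0.846 × [1 + (1 − 0.34) × 0.89]
    = 0.846 × [1 + 0.66 × 0.89] = 0.846 × 1.5874 = 1.3429
MRP = 7.36% − 3.82% = 3.54%
E(R) = R_f + β_L × MRP = 3.82% + 1.3429 × 3.54% = 8.57%

8.57%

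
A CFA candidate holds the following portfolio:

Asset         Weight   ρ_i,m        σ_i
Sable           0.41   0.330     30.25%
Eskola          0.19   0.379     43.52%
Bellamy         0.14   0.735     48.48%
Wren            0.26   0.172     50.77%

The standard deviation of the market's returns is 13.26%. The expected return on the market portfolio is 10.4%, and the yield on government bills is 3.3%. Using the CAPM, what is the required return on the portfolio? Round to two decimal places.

11.06%

β_Sable = 0.330 × 30.25% / 13.26% = 0.7528
β_Eskola = 0.379 × 43.52% / 13.26% = 1.2439
β_Bellamy = 0.735 × 48.48% / 13.26% = 2.6872
β_Wren = 0.172 × 50.77% / 13.26% = 0.6586
β_P = Σ w_i β_i = 0.41×0.7528 + 0.19×1.2439 + 0.14×2.6872 + 0.26×0.6586 = 1.0924
MRP = 10.4% − 3.3% = 7.10%
E(R_P) = R_f + β_P × MRP = 3.3% + 1.0924 × 7.1% = 11.06%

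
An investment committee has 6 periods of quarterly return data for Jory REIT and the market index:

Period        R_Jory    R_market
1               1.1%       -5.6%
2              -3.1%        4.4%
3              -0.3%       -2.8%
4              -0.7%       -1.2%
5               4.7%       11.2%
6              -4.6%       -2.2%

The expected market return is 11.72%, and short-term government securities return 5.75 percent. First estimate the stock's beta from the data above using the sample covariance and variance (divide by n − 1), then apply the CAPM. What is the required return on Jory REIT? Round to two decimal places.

Mean R_i = (1.1 − 3.1 − 0.3 − 0.7 + 4.7 − 4.6) / 6 = -0.4833%
Mean R_m = (-5.6 + 4.4 − 2.8 − 1.2 + 11.2 − 2.2) / 6 = 0.6333%
Σ(R_i − R̄_i)(R_m − R̄_m) = 46.4767  ⇒  Cov = 46.4767 / 5 = 9.2953
Σ(R_m − R̄_m)² = 187.8733  ⇒  Var(R_m) = 187.8733 / 5 = 37.5747
β = Cov / Var(R_m) = 9.2953 / 37.5747 = 0.2474
MRP = 11.72% − 5.75% = 5.97%
E(R) = R_f + β × MRP = 5.75% + 0.2474 × 5.97% = 7.23%

7.23%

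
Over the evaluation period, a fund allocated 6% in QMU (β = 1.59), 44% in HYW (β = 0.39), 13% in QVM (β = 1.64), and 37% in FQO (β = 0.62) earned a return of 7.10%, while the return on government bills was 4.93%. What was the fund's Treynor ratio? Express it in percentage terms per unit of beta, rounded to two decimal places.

3.06%

β_P = 0.06×1.59 + 0.44×0.39 + 0.13×1.64 + 0.37×0.62 = 0.7096
Treynor = (R_P − R_f) / β_P = (7.10% − 4.93%) / 0.7096 = 2.17% / 0.7096 = 3.06%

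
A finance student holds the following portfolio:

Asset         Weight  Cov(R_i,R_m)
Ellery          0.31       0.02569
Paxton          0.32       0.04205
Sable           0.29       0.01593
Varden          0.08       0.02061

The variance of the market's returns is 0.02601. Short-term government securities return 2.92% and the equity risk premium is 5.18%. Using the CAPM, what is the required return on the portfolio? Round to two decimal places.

β_Ellery = 0.02569 / 0.02601 = 0.9877
β_Paxton = 0.04205 / 0.02601 = 1.6167
β_Sable = 0.01593 / 0.02601 = 0.6125
β_Varden = 0.02061 / 0.02601 = 0.7924
β_P = Σ w_i β_i = 0.31×0.9877 + 0.32×1.6167 + 0.29×0.6125 + 0.08×0.7924 = 1.0645
E(R_P) = R_f + β_P × MRP = 2.92% + 1.0645 × 5.18% = 8.43%

8.43%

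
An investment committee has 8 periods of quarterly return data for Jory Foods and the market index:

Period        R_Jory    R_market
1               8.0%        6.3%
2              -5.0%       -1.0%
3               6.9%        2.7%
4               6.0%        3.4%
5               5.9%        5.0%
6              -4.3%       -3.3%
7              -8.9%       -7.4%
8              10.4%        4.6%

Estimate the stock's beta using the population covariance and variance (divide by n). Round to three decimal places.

1.438

Mean R_i = (8.0 − 5.0 + 6.9 + 6.0 + 5.9 − 4.3 − 8.9 + 10.4) / 8 = 2.3750%
Mean R_m = (6.3 − 1.0 + 2.7 + 3.4 + 5.0 − 3.3 − 7.4 + 4.6) / 8 = 1.2875%
Σ(R_i − R̄_i)(R_m − R̄_m) = 227.3575  ⇒  Cov = 227.3575 / 8 = 28.4197
Σ(R_m − R̄_m)² = 158.0888  ⇒  Var(R_m) = 158.0888 / 8 = 19.7611
β = Cov / Var(R_m) = 28.4197 / 19.7611 = 1.4382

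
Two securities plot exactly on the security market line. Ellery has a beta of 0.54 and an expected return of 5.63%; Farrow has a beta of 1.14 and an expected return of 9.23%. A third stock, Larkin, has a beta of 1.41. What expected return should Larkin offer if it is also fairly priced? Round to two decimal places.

MRP (SML slope) = (9.23% − 5.63%) / (1.14 − 0.54) = 3.60% / 0.60 = 6.0000%
R_f (intercept) = 5.63% − 0.54 × 6.0000% = 2.3900%
E(R_Larkin) = R_f + β × MRP = 2.3900% + 1.41 × 6.0000% = 10.85%

10.85%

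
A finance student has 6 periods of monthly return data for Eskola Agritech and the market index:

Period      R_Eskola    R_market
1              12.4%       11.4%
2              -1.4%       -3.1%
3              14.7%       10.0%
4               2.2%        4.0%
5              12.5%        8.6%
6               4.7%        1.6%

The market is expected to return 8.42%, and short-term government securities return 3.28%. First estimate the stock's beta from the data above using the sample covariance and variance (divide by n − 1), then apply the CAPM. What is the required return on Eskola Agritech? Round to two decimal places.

8.95%

Mean R_i = (12.4 − 1.4 + 14.7 + 2.2 + 12.5 + 4.7) / 6 = 7.5167%
Mean R_m = (11.4 − 3.1 + 10.0 + 4.0 + 8.6 + 1.6) / 6 = 5.4167%
Σ(R_i − R̄_i)(R_m − R̄_m) = 172.2283  ⇒  Cov = 172.2283 / 5 = 34.4457
Σ(R_m − R̄_m)² = 156.0483  ⇒  Var(R_m) = 156.0483 / 5 = 31.2097
β = Cov / Var(R_m) = 34.4457 / 31.2097 = 1.1037
MRP = 8.42% − 3.28% = 5.14%
E(R) = R_f + β × MRP = 3.28% + 1.1037 × 5.14% = 8.95%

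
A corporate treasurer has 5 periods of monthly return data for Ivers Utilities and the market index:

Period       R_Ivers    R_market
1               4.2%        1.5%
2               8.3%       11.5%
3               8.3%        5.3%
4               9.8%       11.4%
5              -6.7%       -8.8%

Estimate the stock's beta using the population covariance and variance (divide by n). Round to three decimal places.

0.766

Mean R_i = (4.2 + 8.3 + 8.3 + 9.8 − 6.7) / 5 = 4.7800%
Mean R_m = (1.5 + 11.5 + 5.3 + 11.4 − 8.8) / 5 = 4.1800%
Σ(R_i − R̄_i)(R_m − R̄_m) = 216.5180  ⇒  Cov = 216.5180 / 5 = 43.3036
Σ(R_m − R̄_m)² = 282.6280  ⇒  Var(R_m) = 282.6280 / 5 = 56.5256
β = Cov / Var(R_m) = 43.3036 / 56.5256 = 0.7661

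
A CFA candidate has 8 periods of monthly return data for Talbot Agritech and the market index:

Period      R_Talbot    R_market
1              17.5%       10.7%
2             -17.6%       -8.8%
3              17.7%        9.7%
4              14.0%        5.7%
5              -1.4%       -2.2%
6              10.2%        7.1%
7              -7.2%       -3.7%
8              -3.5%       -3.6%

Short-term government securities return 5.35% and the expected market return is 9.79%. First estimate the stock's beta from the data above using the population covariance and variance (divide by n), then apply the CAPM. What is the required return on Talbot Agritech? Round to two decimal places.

Mean R_i = (17.5 − 17.6 + 17.7 + 14.0 − 1.4 + 10.2 − 7.2 − 3.5) / 8 = 3.7125%
Mean R_m = (10.7 − 8.8 + 9.7 + 5.7 − 2.2 + 7.1 − 3.7 − 3.6) / 8 = 1.8625%
Σ(R_i − R̄_i)(R_m − R̄_m) = 653.0438  ⇒  Cov = 653.0438 / 8 = 81.6305
Σ(R_m − R̄_m)² = 372.6588  ⇒  Var(R_m) = 372.6588 / 8 = 46.5824
β = Cov / Var(R_m) = 81.6305 / 46.5824 = 1.7524
MRP = 9.79% − 5.35% = 4.44%
E(R) = R_f + β × MRP = 5.35% + 1.7524 × 4.44% = 13.13%

13.13%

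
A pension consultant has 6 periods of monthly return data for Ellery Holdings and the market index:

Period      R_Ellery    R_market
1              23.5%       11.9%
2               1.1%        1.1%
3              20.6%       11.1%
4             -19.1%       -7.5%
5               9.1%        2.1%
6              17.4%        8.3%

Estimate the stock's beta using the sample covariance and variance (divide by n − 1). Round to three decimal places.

Mean R_i = (23.5 + 1.1 + 20.6 − 19.1 + 9.1 + 17.4) / 6 = 8.7667%
Mean R_m = (11.9 + 1.1 + 11.1 − 7.5 + 2.1 + 8.3) / 6 = 4.5000%
Σ(R_i − R̄_i)(R_m − R̄_m) = 579.6000  ⇒  Cov = 579.6000 / 5 = 115.9200
Σ(R_m − R̄_m)² = 274.0800  ⇒  Var(R_m) = 274.0800 / 5 = 54.8160
β = Cov / Var(R_m) = 115.9200 / 54.8160 = 2.1147

2.115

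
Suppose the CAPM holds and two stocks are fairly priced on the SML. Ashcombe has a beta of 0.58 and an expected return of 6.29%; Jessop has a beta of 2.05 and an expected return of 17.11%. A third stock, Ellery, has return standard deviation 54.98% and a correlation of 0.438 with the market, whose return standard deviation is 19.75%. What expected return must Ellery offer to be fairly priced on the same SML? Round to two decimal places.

MRP = (17.11% − 6.29%) / (2.05 − 0.58) = 7.3605%
R_f = 6.29% − 0.58 × 7.3605% = 2.0209%
β_Ellery = ρ·σ_i/σ_m = 0.438 × 54.98 / 19.75 = 1.2193
E(R_Ellery) = R_f + β × MRP = 2.0209% + 1.2193 × 7.3605% = 11.00%

11.00%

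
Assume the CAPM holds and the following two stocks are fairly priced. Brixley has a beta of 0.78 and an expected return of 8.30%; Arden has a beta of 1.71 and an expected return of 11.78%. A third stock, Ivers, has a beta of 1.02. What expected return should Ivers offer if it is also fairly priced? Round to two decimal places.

MRP (SML slope) = (11.78% − 8.30%) / (1.71 − 0.78) = 3.48% / 0.93 = 3.7419%
R_f (intercept) = 8.30% − 0.78 × 3.7419% = 5.3813%
E(R_Ivers) = R_f + β × MRP = 5.3813% + 1.02 × 3.7419% = 9.20%

9.20%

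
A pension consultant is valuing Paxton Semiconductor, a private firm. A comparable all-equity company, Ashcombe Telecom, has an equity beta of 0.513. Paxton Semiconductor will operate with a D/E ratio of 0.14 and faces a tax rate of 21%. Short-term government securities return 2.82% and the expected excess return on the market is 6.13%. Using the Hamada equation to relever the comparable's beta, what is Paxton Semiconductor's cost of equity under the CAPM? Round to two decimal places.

6.31%

β_L = β_U × [1 + (1 − t)(D/E)] = 0.513 × [1 + (1 − 0.21) × 0.14]
    = 0.513 × [1 + 0.79 × 0.14] = 0.513 × 1.1106 = 0.5697
E(R) = R_f + β_L × MRP = 2.82% + 0.5697 × 6.13% = 6.31%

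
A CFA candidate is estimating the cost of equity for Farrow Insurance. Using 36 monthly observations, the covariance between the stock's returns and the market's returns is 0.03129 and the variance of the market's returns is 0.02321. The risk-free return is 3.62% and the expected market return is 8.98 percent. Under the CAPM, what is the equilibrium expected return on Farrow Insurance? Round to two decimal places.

β = Cov(R_i, R_m) / Var(R_m) = 0.03129 / 0.02321 = 1.3481
MRP = 8.98% − 3.62% = 5.36%
E(R) = R_f + β × MRP = 3.62% + 1.3481 × 5.36% = 10.85%

10.85%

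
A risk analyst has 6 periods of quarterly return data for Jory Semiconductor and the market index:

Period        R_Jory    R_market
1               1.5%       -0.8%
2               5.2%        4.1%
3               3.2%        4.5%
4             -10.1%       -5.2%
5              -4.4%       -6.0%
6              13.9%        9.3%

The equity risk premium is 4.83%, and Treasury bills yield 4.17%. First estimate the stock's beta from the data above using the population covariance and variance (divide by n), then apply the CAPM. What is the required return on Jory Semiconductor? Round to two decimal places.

Mean R_i = (1.5 + 5.2 + 3.2 − 10.1 − 4.4 + 13.9) / 6 = 1.5500%
Mean R_m = (-0.8 + 4.1 + 4.5 − 5.2 − 6.0 + 9.3) / 6 = 0.9833%
Σ(R_i − R̄_i)(R_m − R̄_m) = 233.5650  ⇒  Cov = 233.5650 / 6 = 38.9275
Σ(R_m − R̄_m)² = 181.4283  ⇒  Var(R_m) = 181.4283 / 6 = 30.2381
β = Cov / Var(R_m) = 38.9275 / 30.2381 = 1.2874
E(R) = R_f + β × MRP = 4.17% + 1.2874 × 4.83% = 10.39%

10.39%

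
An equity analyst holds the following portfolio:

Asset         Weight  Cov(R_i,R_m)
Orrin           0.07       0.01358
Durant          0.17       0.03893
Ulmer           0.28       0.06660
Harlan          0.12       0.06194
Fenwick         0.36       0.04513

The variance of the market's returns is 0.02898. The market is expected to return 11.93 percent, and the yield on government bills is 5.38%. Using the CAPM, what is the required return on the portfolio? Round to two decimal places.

16.66%

β_Orrin = 0.01358 / 0.02898 = 0.4686
β_Durant = 0.03893 / 0.02898 = 1.3433
β_Ulmer = 0.06660 / 0.02898 = 2.2981
β_Harlan = 0.06194 / 0.02898 = 2.1373
β_Fenwick = 0.04513 / 0.02898 = 1.5573
β_P = Σ w_i β_i = 0.07×0.4686 + 0.17×1.3433 + 0.28×2.2981 + 0.12×2.1373 + 0.36×1.5573 = 1.7217
MRP = 11.93% − 5.38% = 6.55%
E(R_P) = R_f + β_P × MRP = 5.38% + 1.7217 × 6.55% = 16.66%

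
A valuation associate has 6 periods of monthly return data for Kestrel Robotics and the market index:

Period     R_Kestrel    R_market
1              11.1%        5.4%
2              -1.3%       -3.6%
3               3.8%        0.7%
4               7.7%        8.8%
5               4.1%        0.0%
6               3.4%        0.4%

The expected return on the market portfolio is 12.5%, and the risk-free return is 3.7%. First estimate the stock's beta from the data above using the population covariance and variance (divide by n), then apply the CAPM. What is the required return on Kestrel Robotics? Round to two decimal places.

Mean R_i = (11.1 − 1.3 + 3.8 + 7.7 + 4.1 + 3.4) / 6 = 4.8000%
Mean R_m = (5.4 − 3.6 + 0.7 + 8.8 + 0.0 + 0.4) / 6 = 1.9500%
Σ(R_i − R̄_i)(R_m − R̄_m) = 80.2400  ⇒  Cov = 80.2400 / 6 = 13.3733
Σ(R_m − R̄_m)² = 97.3950  ⇒  Var(R_m) = 97.3950 / 6 = 16.2325
β = Cov / Var(R_m) = 13.3733 / 16.2325 = 0.8239
MRP = 12.5% − 3.7% = 8.80%
E(R) = R_f + β × MRP = 3.7% + 0.8239 × 8.8% = 10.95%

10.95%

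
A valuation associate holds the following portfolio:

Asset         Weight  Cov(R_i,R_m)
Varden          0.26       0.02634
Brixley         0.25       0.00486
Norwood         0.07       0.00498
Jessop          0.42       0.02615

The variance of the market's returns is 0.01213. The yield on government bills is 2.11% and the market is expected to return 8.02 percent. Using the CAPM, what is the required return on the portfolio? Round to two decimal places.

11.56%

β_Varden = 0.02634 / 0.01213 = 2.1715
β_Brixley = 0.00486 / 0.01213 = 0.4007
β_Norwood = 0.00498 / 0.01213 = 0.4106
β_Jessop = 0.02615 / 0.01213 = 2.1558
β_P = Σ w_i β_i = 0.26×2.1715 + 0.25×0.4007 + 0.07×0.4106 + 0.42×2.1558 = 1.5989
MRP = 8.02% − 2.11% = 5.91%
E(R_P) = R_f + β_P × MRP = 2.11% + 1.5989 × 5.91% = 11.56%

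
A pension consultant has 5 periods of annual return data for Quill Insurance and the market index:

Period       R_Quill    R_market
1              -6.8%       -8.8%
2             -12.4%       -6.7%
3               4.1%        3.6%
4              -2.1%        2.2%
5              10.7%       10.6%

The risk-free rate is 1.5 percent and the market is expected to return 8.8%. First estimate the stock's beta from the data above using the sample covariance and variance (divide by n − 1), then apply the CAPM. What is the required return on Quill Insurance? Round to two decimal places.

Mean R_i = (-6.8 − 12.4 + 4.1 − 2.1 + 10.7) / 5 = -1.3000%
Mean R_m = (-8.8 − 6.7 + 3.6 + 2.2 + 10.6) / 5 = 0.1800%
Σ(R_i − R̄_i)(R_m − R̄_m) = 267.6500  ⇒  Cov = 267.6500 / 4 = 66.9125
Σ(R_m − R̄_m)² = 252.3280  ⇒  Var(R_m) = 252.3280 / 4 = 63.0820
β = Cov / Var(R_m) = 66.9125 / 63.0820 = 1.0607
MRP = 8.8% − 1.5% = 7.30%
E(R) = R_f + β × MRP = 1.5% + 1.0607 × 7.3% = 9.24%

9.24%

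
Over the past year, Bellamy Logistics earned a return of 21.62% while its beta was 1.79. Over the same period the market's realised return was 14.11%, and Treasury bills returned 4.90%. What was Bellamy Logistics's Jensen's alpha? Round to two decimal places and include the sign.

Market excess return = 14.11% − 4.90% = 9.21%
CAPM benchmark = R_f + β(R_m − R_f) = 4.90% + 1.79 × 9.21% = 21.3859%
α = actual − benchmark = 21.62% − 21.3859% = +0.23%

+0.23%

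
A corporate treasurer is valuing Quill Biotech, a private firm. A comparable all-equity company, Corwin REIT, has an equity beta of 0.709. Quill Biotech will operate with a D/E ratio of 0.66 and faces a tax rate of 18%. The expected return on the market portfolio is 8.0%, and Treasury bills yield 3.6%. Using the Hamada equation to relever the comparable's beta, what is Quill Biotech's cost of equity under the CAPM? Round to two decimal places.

β_L = β_U × [1 + (1 − t)(D/E)] = 0.709 × [1 + (1 − 0.18) × 0.66]
    = 0.709 × [1 + 0.82 × 0.66] = 0.709 × 1.5412 = 1.0927
MRP = 8.0% − 3.6% = 4.40%
E(R) = R_f + β_L × MRP = 3.6% + 1.0927 × 4.4% = 8.41%

8.41%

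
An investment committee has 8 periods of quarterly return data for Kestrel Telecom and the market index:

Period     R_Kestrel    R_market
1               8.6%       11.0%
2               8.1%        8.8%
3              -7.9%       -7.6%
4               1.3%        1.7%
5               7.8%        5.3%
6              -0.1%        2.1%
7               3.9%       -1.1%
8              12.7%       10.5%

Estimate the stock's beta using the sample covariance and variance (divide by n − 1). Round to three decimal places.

0.934

Mean R_i = (8.6 + 8.1 − 7.9 + 1.3 + 7.8 − 0.1 + 3.9 + 12.7) / 8 = 4.3000%
Mean R_m = (11.0 + 8.8 − 7.6 + 1.7 + 5.3 + 2.1 − 1.1 + 10.5) / 8 = 3.8375%
Σ(R_i − R̄_i)(R_m − R̄_m) = 266.3100  ⇒  Cov = 266.3100 / 7 = 38.0443
Σ(R_m − R̄_m)² = 285.2388  ⇒  Var(R_m) = 285.2388 / 7 = 40.7484
β = Cov / Var(R_m) = 38.0443 / 40.7484 = 0.9336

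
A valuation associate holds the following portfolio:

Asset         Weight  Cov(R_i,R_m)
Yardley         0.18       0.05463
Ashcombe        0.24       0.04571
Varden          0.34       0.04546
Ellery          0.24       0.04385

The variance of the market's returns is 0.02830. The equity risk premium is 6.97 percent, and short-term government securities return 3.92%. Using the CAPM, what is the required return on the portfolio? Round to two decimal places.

15.44%

β_Yardley = 0.05463 / 0.02830 = 1.9304
β_Ashcombe = 0.04571 / 0.02830 = 1.6152
β_Varden = 0.04546 / 0.02830 = 1.6064
β_Ellery = 0.04385 / 0.02830 = 1.5495
β_P = Σ w_i β_i = 0.18×1.9304 + 0.24×1.6152 + 0.34×1.6064 + 0.24×1.5495 = 1.6532
E(R_P) = R_f + β_P × MRP = 3.92% + 1.6532 × 6.97% = 15.44%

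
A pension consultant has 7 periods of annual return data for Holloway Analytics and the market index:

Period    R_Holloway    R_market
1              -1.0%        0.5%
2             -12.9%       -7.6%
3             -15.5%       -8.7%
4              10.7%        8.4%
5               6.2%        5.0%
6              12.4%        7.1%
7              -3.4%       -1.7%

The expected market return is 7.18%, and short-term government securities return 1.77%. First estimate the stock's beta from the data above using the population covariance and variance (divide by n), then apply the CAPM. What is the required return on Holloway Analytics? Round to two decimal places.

10.40%

Mean R_i = (-1.0 − 12.9 − 15.5 + 10.7 + 6.2 + 12.4 − 3.4) / 7 = -0.5000%
Mean R_m = (0.5 − 7.6 − 8.7 + 8.4 + 5.0 + 7.1 − 1.7) / 7 = 0.4286%
Σ(R_i − R̄_i)(R_m − R̄_m) = 448.5900  ⇒  Cov = 448.5900 / 7 = 64.0843
Σ(R_m − R̄_m)² = 281.2743  ⇒  Var(R_m) = 281.2743 / 7 = 40.1820
β = Cov / Var(R_m) = 64.0843 / 40.1820 = 1.5949
MRP = 7.18% − 1.77% = 5.41%
E(R) = R_f + β × MRP = 1.77% + 1.5949 × 5.41% = 10.40%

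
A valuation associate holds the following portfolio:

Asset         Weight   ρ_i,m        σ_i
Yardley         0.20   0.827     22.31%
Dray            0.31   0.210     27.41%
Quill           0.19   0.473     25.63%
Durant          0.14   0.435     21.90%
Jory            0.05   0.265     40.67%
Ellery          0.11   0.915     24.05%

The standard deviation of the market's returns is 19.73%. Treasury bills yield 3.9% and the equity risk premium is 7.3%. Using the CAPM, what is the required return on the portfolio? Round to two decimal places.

8.37%

β_Yardley = 0.827 × 22.31% / 19.73% = 0.9351
β_Dray = 0.210 × 27.41% / 19.73% = 0.2917
β_Quill = 0.473 × 25.63% / 19.73% = 0.6144
β_Durant = 0.435 × 21.90% / 19.73% = 0.4828
β_Jory = 0.265 × 40.67% / 19.73% = 0.5463
β_Ellery = 0.915 × 24.05% / 19.73% = 1.1153
β_P = Σ w_i β_i = 0.20×0.9351 + 0.31×0.2917 + 0.19×0.6144 + 0.14×0.4828 + 0.05×0.5463 + 0.11×1.1153 = 0.6118
E(R_P) = R_f + β_P × MRP = 3.9% + 0.6118 × 7.3% = 8.37%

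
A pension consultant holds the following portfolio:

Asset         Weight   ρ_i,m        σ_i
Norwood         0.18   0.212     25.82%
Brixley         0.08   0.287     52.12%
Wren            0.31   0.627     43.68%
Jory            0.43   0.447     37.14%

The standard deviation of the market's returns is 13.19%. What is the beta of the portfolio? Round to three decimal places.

β_Norwood = 0.212 × 25.82% / 13.19% = 0.4150
β_Brixley = 0.287 × 52.12% / 13.19% = 1.1341
β_Wren = 0.627 × 43.68% / 13.19% = 2.0764
β_Jory = 0.447 × 37.14% / 13.19% = 1.2586
β_P = Σ w_i β_i = 0.18×0.4150 + 0.08×1.1341 + 0.31×2.0764 + 0.43×1.2586 = 1.3503

1.350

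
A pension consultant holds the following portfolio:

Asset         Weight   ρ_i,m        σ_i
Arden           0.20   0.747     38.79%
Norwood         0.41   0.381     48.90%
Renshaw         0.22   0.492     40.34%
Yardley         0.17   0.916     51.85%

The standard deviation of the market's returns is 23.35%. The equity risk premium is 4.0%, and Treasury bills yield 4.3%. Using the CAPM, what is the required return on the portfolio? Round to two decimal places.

8.73%

β_Arden = 0.747 × 38.79% / 23.35% = 1.2409
β_Norwood = 0.381 × 48.90% / 23.35% = 0.7979
β_Renshaw = 0.492 × 40.34% / 23.35% = 0.8500
β_Yardley = 0.916 × 51.85% / 23.35% = 2.0340
β_P = Σ w_i β_i = 0.20×1.2409 + 0.41×0.7979 + 0.22×0.8500 + 0.17×2.0340 = 1.1081
E(R_P) = R_f + β_P × MRP = 4.3% + 1.1081 × 4.0% = 8.73%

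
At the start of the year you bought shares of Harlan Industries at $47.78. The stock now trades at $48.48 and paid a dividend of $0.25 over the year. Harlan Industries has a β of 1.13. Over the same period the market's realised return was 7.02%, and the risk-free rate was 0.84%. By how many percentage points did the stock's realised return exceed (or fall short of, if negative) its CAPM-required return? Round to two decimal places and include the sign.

-5.84%

Realised HPR = (P1 + D1 − P0) / P0 = (48.48 + 0.25 − 47.78) / 47.78 = 0.95 / 47.78 = 1.9883%
MRP = 7.02% − 0.84% = 6.18%
CAPM required = R_f + β·MRP = 0.84% + 1.13 × 6.18% = 7.8234%
α = realised − required = 1.9883% − 7.8234% = -5.84%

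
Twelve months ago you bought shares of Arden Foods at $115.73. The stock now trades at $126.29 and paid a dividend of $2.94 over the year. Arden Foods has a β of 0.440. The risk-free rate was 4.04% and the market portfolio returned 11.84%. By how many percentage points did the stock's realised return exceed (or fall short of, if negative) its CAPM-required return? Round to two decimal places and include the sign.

+4.19%

Realised HPR = (P1 + D1 − P0) / P0 = (126.29 + 2.94 − 115.73) / 115.73 = 13.50 / 115.73 = 11.6651%
MRP = 11.84% − 4.04% = 7.80%
CAPM required = R_f + β·MRP = 4.04% + 0.440 × 7.80% = 7.47200%
α = realised − required = 11.6651% − 7.47200% = +4.19%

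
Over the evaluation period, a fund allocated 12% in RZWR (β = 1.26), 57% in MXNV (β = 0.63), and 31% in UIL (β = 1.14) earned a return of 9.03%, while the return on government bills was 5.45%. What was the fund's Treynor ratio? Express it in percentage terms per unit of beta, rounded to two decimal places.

4.14%

β_P = 0.12×1.26 + 0.57×0.63 + 0.31×1.14 = 0.8637
Treynor = (R_P − R_f) / β_P = (9.03% − 5.45%) / 0.8637 = 3.58% / 0.8637 = 4.14%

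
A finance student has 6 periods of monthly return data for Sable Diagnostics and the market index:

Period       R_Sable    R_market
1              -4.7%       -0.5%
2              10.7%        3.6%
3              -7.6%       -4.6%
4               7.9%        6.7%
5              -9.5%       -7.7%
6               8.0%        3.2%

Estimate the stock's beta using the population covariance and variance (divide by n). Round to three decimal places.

Mean R_i = (-4.7 + 10.7 − 7.6 + 7.9 − 9.5 + 8.0) / 6 = 0.8000%
Mean R_m = (-0.5 + 3.6 − 4.6 + 6.7 − 7.7 + 3.2) / 6 = 0.1167%
Σ(R_i − R̄_i)(R_m − R̄_m) = 226.9500  ⇒  Cov = 226.9500 / 6 = 37.8250
Σ(R_m − R̄_m)² = 148.7083  ⇒  Var(R_m) = 148.7083 / 6 = 24.7847
β = Cov / Var(R_m) = 37.8250 / 24.7847 = 1.5261

1.526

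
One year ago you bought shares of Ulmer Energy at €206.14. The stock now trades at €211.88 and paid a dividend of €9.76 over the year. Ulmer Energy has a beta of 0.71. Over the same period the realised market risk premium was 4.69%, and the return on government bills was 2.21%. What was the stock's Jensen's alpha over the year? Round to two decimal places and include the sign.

Realised HPR = (P1 + D1 − P0) / P0 = (211.88 + 9.76 − 206.14) / 206.14 = 15.50 / 206.14 = 7.5192%
CAPM required = R_f + β·MRP = 2.21% + 0.71 × 4.69% = 5.5399%
α = realised − required = 7.5192% − 5.5399% = +1.98%

+1.98%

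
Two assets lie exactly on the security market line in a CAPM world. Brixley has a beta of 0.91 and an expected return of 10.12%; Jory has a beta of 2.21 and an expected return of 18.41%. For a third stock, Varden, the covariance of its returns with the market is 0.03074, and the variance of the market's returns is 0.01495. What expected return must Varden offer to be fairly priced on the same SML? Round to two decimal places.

17.43%

MRP = (18.41% − 10.12%) / (2.21 − 0.91) = 6.3769%
R_f = 10.12% − 0.91 × 6.3769% = 4.3170%
β_Varden = Cov / Var(R_m) = 0.03074 / 0.01495 = 2.0562
E(R_Varden) = R_f + β × MRP = 4.3170% + 2.0562 × 6.3769% = 17.43%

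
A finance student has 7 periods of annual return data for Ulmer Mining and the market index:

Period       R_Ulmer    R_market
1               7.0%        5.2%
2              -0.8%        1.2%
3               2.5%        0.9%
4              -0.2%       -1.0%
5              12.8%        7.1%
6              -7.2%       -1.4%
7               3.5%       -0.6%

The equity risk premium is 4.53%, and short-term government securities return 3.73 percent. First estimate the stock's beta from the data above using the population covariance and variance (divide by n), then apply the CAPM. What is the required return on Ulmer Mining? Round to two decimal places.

11.33%

Mean R_i = (7.0 − 0.8 + 2.5 − 0.2 + 12.8 − 7.2 + 3.5) / 7 = 2.5143%
Mean R_m = (5.2 + 1.2 + 0.9 − 1.0 + 7.1 − 1.4 − 0.6) / 7 = 1.6286%
Σ(R_i − R̄_i)(R_m − R̄_m) = 108.0871  ⇒  Cov = 108.0871 / 7 = 15.4410
Σ(R_m − R̄_m)² = 64.4543  ⇒  Var(R_m) = 64.4543 / 7 = 9.2078
β = Cov / Var(R_m) = 15.4410 / 9.2078 = 1.6769
E(R) = R_f + β × MRP = 3.73% + 1.6769 × 4.53% = 11.33%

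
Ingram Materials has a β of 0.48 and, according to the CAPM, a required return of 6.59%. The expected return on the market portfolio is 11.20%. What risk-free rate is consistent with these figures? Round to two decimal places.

E(R) = R_f + β(E(R_m) − R_f) = R_f(1 − β) + β·E(R_m)
6.59% = R_f × (1 − 0.48) + 0.48 × 11.20%
6.59% = R_f × 0.52 + 5.3760%
R_f = (6.59% − 5.3760%) / 0.52 = 2.33%

2.33%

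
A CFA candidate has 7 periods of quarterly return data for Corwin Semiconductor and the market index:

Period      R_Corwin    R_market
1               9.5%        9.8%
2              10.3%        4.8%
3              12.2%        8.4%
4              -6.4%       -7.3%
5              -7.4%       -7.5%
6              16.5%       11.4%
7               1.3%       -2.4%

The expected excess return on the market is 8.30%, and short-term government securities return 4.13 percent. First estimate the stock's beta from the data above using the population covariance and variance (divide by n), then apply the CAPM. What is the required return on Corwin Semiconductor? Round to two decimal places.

Mean R_i = (9.5 + 10.3 + 12.2 − 6.4 − 7.4 + 16.5 + 1.3) / 7 = 5.1429%
Mean R_m = (9.8 + 4.8 + 8.4 − 7.3 − 7.5 + 11.4 − 2.4) / 7 = 2.4571%
Σ(R_i − R̄_i)(R_m − R̄_m) = 443.7629  ⇒  Cov = 443.7629 / 7 = 63.3947
Σ(R_m − R̄_m)² = 392.6371  ⇒  Var(R_m) = 392.6371 / 7 = 56.0910
β = Cov / Var(R_m) = 63.3947 / 56.0910 = 1.1302
E(R) = R_f + β × MRP = 4.13% + 1.1302 × 8.30% = 13.51%

13.51%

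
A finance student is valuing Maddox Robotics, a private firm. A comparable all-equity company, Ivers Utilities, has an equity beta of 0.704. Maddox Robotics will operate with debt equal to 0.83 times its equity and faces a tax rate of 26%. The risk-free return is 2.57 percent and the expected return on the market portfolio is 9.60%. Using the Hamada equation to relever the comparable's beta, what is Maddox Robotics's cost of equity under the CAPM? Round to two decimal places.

10.56%

β_L = β_U × [1 + (1 − t)(D/E)] = 0.704 × [1 + (1 − 0.26) × 0.83]
    = 0.704 × [1 + 0.74 × 0.83] = 0.704 × 1.6142 = 1.1364
MRP = 9.60% − 2.57% = 7.03%
E(R) = R_f + β_L × MRP = 2.57% + 1.1364 × 7.03% = 10.56%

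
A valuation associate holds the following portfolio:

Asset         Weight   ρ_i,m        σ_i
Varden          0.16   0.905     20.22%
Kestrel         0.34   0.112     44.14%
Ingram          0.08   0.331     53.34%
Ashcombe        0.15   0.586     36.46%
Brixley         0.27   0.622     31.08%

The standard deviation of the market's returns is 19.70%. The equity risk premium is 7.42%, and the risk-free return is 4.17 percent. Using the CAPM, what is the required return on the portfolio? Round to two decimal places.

β_Varden = 0.905 × 20.22% / 19.70% = 0.9289
β_Kestrel = 0.112 × 44.14% / 19.70% = 0.2509
β_Ingram = 0.331 × 53.34% / 19.70% = 0.8962
β_Ashcombe = 0.586 × 36.46% / 19.70% = 1.0845
β_Brixley = 0.622 × 31.08% / 19.70% = 0.9813
β_P = Σ w_i β_i = 0.16×0.9289 + 0.34×0.2509 + 0.08×0.8962 + 0.15×1.0845 + 0.27×0.9813 = 0.7333
E(R_P) = R_f + β_P × MRP = 4.17% + 0.7333 × 7.42% = 9.61%

9.61%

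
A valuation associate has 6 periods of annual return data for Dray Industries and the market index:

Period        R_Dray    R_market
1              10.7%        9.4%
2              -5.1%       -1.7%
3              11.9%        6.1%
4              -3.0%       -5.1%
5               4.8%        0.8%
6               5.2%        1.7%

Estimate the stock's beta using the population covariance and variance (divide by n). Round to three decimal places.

Mean R_i = (10.7 − 5.1 + 11.9 − 3.0 + 4.8 + 5.2) / 6 = 4.0833%
Mean R_m = (9.4 − 1.7 + 6.1 − 5.1 + 0.8 + 1.7) / 6 = 1.8667%
Σ(R_i − R̄_i)(R_m − R̄_m) = 164.0867  ⇒  Cov = 164.0867 / 6 = 27.3478
Σ(R_m − R̄_m)² = 137.0933  ⇒  Var(R_m) = 137.0933 / 6 = 22.8489
β = Cov / Var(R_m) = 27.3478 / 22.8489 = 1.1969

1.197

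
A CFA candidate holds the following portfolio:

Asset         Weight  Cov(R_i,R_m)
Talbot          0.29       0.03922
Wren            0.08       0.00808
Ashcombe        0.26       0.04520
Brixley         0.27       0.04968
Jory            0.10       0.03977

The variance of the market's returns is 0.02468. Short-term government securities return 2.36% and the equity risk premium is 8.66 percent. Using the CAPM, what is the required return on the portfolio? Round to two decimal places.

16.80%

β_Talbot = 0.03922 / 0.02468 = 1.5891
β_Wren = 0.00808 / 0.02468 = 0.3274
β_Ashcombe = 0.04520 / 0.02468 = 1.8314
β_Brixley = 0.04968 / 0.02468 = 2.0130
β_Jory = 0.03977 / 0.02468 = 1.6114
β_P = Σ w_i β_i = 0.29×1.5891 + 0.08×0.3274 + 0.26×1.8314 + 0.27×2.0130 + 0.10×1.6114 = 1.6678
E(R_P) = R_f + β_P × MRP = 2.36% + 1.6678 × 8.66% = 16.80%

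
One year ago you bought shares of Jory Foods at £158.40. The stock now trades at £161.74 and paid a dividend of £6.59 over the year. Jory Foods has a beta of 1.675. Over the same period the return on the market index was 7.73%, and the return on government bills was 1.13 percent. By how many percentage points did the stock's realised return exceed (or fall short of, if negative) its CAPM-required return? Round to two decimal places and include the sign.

Realised HPR = (P1 + D1 − P0) / P0 = (161.74 + 6.59 − 158.40) / 158.40 = 9.93 / 158.40 = 6.2689%
MRP = 7.73% − 1.13% = 6.60%
CAPM required = R_f + β·MRP = 1.13% + 1.675 × 6.60% = 12.18500%
α = realised − required = 6.2689% − 12.18500% = -5.92%

-5.92%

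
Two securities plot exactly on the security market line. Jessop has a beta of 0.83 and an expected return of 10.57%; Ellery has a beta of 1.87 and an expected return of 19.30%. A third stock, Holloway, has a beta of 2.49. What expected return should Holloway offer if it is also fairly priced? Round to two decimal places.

MRP (SML slope) = (19.30% − 10.57%) / (1.87 − 0.83) = 8.73% / 1.04 = 8.3942%
R_f (intercept) = 10.57% − 0.83 × 8.3942% = 3.6028%
E(R_Holloway) = R_f + β × MRP = 3.6028% + 2.49 × 8.3942% = 24.50%

24.50%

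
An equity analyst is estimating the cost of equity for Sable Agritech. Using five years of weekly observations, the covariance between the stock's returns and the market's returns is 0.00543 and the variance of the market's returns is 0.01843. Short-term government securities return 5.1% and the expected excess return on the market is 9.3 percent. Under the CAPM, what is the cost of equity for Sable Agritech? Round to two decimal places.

β = Cov(R_i, R_m) / Var(R_m) = 0.00543 / 0.01843 = 0.2946
E(R) = R_f + β × MRP = 5.1% + 0.2946 × 9.3% = 7.84%

7.84%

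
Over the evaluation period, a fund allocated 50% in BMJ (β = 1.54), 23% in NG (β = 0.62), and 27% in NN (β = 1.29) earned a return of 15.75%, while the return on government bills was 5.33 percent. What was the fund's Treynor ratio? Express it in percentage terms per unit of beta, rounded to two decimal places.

8.26%

β_P = 0.50×1.54 + 0.23×0.62 + 0.27×1.29 = 1.2609
Treynor = (R_P − R_f) / β_P = (15.75% − 5.33%) / 1.2609 = 10.42% / 1.2609 = 8.26%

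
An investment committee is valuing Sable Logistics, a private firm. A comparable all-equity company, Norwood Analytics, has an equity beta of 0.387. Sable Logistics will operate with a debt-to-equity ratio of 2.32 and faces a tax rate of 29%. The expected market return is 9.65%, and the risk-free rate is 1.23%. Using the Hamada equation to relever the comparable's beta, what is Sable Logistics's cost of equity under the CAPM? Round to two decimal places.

9.86%

β_L = β_U × [1 + (1 − t)(D/E)] = 0.387 × [1 + (1 − 0.29) × 2.32]
    = 0.387 × [1 + 0.71 × 2.32] = 0.387 × 2.6472 = 1.0245
MRP = 9.65% − 1.23% = 8.42%
E(R) = R_f + β_L × MRP = 1.23% + 1.0245 × 8.42% = 9.86%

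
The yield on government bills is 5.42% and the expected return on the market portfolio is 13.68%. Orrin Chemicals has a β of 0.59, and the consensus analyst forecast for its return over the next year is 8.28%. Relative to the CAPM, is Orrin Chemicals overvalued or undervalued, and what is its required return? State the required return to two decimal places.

MRP = 13.68% − 5.42% = 8.26%
Required return = R_f + β·MRP = 5.42% + 0.59 × 8.26% = 10.29%
Forecast 8.28% < required 10.29% → the stock plots below the SML → overvalued.

Overvalued; required return 10.29%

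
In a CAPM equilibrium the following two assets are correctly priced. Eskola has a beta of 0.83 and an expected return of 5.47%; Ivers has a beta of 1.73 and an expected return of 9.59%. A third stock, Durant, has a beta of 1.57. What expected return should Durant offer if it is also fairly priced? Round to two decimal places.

8.86%

MRP (SML slope) = (9.59% − 5.47%) / (1.73 − 0.83) = 4.12% / 0.90 = 4.5778%
R_f (intercept) = 5.47% − 0.83 × 4.5778% = 1.6704%
E(R_Durant) = R_f + β × MRP = 1.6704% + 1.57 × 4.5778% = 8.86%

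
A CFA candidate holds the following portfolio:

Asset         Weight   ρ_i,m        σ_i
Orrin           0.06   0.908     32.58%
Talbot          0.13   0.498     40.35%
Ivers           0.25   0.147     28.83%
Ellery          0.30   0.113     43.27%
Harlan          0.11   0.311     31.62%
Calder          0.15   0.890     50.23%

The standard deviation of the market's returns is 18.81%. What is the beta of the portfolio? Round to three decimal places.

0.782

β_Orrin = 0.908 × 32.58% / 18.81% = 1.5727
β_Talbot = 0.498 × 40.35% / 18.81% = 1.0683
β_Ivers = 0.147 × 28.83% / 18.81% = 0.2253
β_Ellery = 0.113 × 43.27% / 18.81% = 0.2599
β_Harlan = 0.311 × 31.62% / 18.81% = 0.5228
β_Calder = 0.890 × 50.23% / 18.81% = 2.3766
β_P = Σ w_i β_i = 0.06×1.5727 + 0.13×1.0683 + 0.25×0.2253 + 0.30×0.2599 + 0.11×0.5228 + 0.15×2.3766 = 0.7815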